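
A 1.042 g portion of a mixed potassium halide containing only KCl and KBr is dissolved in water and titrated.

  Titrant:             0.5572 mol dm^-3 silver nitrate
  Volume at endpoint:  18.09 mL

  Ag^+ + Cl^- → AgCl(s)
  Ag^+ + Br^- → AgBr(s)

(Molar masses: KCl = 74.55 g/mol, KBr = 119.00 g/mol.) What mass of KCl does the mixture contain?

n(AgNO3) = 0.01809 × 0.5572 = 0.01008 mol
Let x = n(KCl), y = n(KBr).
Titrant: 1x + 1y = 0.01008;  mass: 74.55x + 119.00y = 1.042
Solving, x = 3.543 × 10^-3 mol, y = 6.537 × 10^-3 mol
mass of KCl = 3.543 × 10^-3 × 74.55 = 0.2641 g

0.2641 g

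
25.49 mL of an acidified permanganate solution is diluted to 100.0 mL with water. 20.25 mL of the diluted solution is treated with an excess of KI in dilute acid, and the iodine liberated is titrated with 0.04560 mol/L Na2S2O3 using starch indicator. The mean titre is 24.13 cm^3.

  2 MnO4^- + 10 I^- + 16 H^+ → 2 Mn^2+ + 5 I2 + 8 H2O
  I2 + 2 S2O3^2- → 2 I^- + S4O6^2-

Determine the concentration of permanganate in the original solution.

n(S2O3^2-) = 0.02413 × 0.04560 = 1.100 × 10^-3 mol
n(I2) = n(S2O3^2-)/2 = 5.502 × 10^-4 mol
From the 2:5 ratio, n(MnO4^-) in the aliquot = 2/5 × 5.502 × 10^-4 = 2.201 × 10^-4 mol
[MnO4^-]_dilute = 2.201 × 10^-4 / 0.02025 = 0.01087 mol/L
[MnO4^-]_original = 0.01087 × 100.0/25.49 = 0.04263 mol/L

0.04263 mol/L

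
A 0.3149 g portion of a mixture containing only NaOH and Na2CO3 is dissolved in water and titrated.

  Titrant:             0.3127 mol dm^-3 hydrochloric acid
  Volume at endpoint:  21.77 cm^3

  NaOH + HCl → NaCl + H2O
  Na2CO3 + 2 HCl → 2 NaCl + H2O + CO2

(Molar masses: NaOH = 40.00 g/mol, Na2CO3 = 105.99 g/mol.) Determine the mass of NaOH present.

0.1412 g

n(HCl) = 0.02177 × 0.3127 = 6.807 × 10^-3 mol
Let x = n(NaOH), y = n(Na2CO3).
Titrant: 1x + 2y = 6.807 × 10^-3;  mass: 40.00x + 105.99y = 0.3149
Solving, x = 3.529 × 10^-3 mol, y = 1.639 × 10^-3 mol
mass of NaOH = 3.529 × 10^-3 × 40.00 = 0.1412 g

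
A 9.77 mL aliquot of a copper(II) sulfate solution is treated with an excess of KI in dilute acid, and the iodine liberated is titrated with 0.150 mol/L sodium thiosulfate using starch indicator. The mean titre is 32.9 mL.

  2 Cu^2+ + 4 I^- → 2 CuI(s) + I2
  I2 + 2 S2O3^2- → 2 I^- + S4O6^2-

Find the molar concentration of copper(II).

n(S2O3^2-) = 0.0329 × 0.150 = 4.93 × 10^-3 mol
n(I2) = n(S2O3^2-)/2 = 2.47 × 10^-3 mol
From the 2:1 ratio, n(Cu2+) in the aliquot = 2/1 × 2.47 × 10^-3 = 4.93 × 10^-3 mol
[Cu2+] = 4.93 × 10^-3 / 0.00977 = 0.505 mol/L

0.505 mol/L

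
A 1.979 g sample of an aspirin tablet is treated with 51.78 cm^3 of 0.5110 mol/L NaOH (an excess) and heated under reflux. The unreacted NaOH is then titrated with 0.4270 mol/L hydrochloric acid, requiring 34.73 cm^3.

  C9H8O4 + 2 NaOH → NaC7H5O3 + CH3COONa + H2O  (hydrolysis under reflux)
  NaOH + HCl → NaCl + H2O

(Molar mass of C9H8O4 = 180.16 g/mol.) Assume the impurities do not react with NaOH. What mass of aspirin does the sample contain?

n(NaOH) added = 0.05178 × 0.5110 = 0.02646 mol
n(HCl) used in back-titration = 0.03473 × 0.4270 = 0.01483 mol
n(NaOH) left over = 0.01483 mol (1:1 ratio)
n(NaOH) consumed by analyte = 0.02646 − 0.01483 = 0.01163 mol
From the 1:2 ratio, n(C9H8O4) = 1/2 × 0.01163 = 5.815 × 10^-3 mol
mass of C9H8O4 = 5.815 × 10^-3 × 180.16 = 1.048 g

1.048 g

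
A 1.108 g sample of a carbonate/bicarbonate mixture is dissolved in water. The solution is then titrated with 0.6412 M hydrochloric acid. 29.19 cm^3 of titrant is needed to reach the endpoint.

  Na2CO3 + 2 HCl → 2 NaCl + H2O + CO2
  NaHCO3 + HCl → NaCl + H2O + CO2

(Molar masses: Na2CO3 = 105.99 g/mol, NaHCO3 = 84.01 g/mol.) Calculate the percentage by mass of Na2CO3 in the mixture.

n(HCl) = 0.02919 × 0.6412 = 0.01872 mol
Let x = n(Na2CO3), y = n(NaHCO3).
Titrant: 2x + 1y = 0.01872;  mass: 105.99x + 84.01y = 1.108
Solving, x = 7.486 × 10^-3 mol, y = 3.744 × 10^-3 mol
mass of Na2CO3 = 7.486 × 10^-3 × 105.99 = 0.7935 g
% Na2CO3 = 0.7935 / 1.108 × 100 = 71.61 %

71.61 %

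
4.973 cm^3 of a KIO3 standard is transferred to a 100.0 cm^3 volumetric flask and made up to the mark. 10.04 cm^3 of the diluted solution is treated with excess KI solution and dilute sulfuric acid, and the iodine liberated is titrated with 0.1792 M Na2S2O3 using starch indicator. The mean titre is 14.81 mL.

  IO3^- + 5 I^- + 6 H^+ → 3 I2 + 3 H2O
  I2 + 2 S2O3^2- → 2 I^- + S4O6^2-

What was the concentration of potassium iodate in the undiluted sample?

0.8859 M

n(S2O3^2-) = 0.01481 × 0.1792 = 2.654 × 10^-3 mol
n(I2) = n(S2O3^2-)/2 = 1.327 × 10^-3 mol
From the 1:3 ratio, n(IO3^-) in the aliquot = 1/3 × 1.327 × 10^-3 = 4.423 × 10^-4 mol
[IO3^-]_dilute = 4.423 × 10^-4 / 0.01004 = 0.04406 mol/L
[IO3^-]_original = 0.04406 × 100.0/4.973 = 0.8859 mol/L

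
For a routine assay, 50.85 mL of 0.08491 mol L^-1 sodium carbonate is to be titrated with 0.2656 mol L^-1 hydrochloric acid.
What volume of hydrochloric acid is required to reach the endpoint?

Na2CO3 + 2 HCl → 2 NaCl + H2O + CO2
n(Na2CO3) = 0.05085 L × 0.08491 mol/L = 4.318 × 10^-3 mol
From the 2:1 stoichiometry, n(HCl) = 2/1 × 4.318 × 10^-3 = 8.635 × 10^-3 mol
V(HCl) = 8.635 × 10^-3 mol / 0.2656 mol/L = 0.03251 L = 32.51 mL

32.51 mL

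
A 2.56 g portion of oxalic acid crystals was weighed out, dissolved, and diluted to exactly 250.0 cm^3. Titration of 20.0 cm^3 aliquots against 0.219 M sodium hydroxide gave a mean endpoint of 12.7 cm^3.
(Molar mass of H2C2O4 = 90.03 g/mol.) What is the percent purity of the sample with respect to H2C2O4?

H2C2O4 + 2 NaOH → Na2C2O4 + 2 H2O
n(NaOH) per titration = 0.0127 × 0.219 = 2.78 × 10^-3 mol
From the 1:2 ratio, n(H2C2O4) in each aliquot = 1/2 × 2.78 × 10^-3 = 1.39 × 10^-3 mol
n(H2C2O4) in the whole flask = 1.39 × 10^-3 × 250.0/20.0 = 0.0174 mol
mass of H2C2O4 = 0.0174 × 90.03 = 1.57 g
% H2C2O4 = 1.57 / 2.56 × 100 = 61.1 %

61.1 %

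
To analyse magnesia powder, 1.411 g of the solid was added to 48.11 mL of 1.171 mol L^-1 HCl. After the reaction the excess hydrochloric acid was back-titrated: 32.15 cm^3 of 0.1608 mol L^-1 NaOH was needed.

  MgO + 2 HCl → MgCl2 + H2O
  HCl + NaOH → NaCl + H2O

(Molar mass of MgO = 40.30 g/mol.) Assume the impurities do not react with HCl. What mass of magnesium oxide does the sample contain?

1.031 g

n(HCl) added = 0.04811 × 1.171 = 0.05634 mol
n(NaOH) used in back-titration = 0.03215 × 0.1608 = 5.170 × 10^-3 mol
n(HCl) left over = 5.170 × 10^-3 mol (1:1 ratio)
n(HCl) consumed by analyte = 0.05634 − 5.170 × 10^-3 = 0.05117 mol
From the 1:2 ratio, n(MgO) = 1/2 × 0.05117 = 0.02558 mol
mass of MgO = 0.02558 × 40.30 = 1.031 g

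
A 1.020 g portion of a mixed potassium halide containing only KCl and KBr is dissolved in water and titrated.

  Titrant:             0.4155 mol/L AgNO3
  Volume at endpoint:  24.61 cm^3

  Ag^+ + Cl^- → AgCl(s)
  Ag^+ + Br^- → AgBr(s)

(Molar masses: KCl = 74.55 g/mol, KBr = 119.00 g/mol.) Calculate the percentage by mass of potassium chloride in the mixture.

n(AgNO3) = 0.02461 × 0.4155 = 0.01023 mol
Let x = n(KCl), y = n(KBr).
Titrant: 1x + 1y = 0.01023;  mass: 74.55x + 119.00y = 1.020
Solving, x = 4.428 × 10^-3 mol, y = 5.797 × 10^-3 mol
mass of KCl = 4.428 × 10^-3 × 74.55 = 0.3301 g
% KCl = 0.3301 / 1.020 × 100 = 32.36 %

32.36 %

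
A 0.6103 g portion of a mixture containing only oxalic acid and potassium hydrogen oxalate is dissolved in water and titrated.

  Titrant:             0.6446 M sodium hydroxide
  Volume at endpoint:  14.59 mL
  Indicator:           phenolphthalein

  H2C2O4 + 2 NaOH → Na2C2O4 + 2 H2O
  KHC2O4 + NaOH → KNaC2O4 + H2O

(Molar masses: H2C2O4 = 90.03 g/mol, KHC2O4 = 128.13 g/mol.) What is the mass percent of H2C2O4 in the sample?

n(NaOH) = 0.01459 × 0.6446 = 9.405 × 10^-3 mol
Let x = n(H2C2O4), y = n(KHC2O4).
Titrant: 2x + 1y = 9.405 × 10^-3;  mass: 90.03x + 128.13y = 0.6103
Solving, x = 3.578 × 10^-3 mol, y = 2.249 × 10^-3 mol
mass of H2C2O4 = 3.578 × 10^-3 × 90.03 = 0.3221 g
% H2C2O4 = 0.3221 / 0.6103 × 100 = 52.78 %

52.78 %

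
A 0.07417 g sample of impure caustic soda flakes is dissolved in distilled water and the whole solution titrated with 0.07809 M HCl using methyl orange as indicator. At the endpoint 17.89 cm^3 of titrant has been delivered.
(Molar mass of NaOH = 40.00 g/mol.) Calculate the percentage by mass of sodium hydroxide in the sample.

NaOH + HCl → NaCl + H2O
n(HCl) = 0.01789 L × 0.07809 mol/L = 1.397 × 10^-3 mol
n(NaOH) = 1.397 × 10^-3 mol (1:1 ratio)
mass of NaOH = 1.397 × 10^-3 × 40.00 g/mol = 0.05588 g
% NaOH = 0.05588 / 0.07417 × 100 = 75.34 %

75.34 %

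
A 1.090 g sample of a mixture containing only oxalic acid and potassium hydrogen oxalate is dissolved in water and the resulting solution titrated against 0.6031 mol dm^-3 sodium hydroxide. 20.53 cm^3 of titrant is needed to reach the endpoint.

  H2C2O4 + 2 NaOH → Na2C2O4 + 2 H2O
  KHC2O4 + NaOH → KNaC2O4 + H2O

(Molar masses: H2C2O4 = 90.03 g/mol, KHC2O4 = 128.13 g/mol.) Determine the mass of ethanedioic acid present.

n(NaOH) = 0.02053 × 0.6031 = 0.01238 mol
Let x = n(H2C2O4), y = n(KHC2O4).
Titrant: 2x + 1y = 0.01238;  mass: 90.03x + 128.13y = 1.090
Solving, x = 2.987 × 10^-3 mol, y = 6.408 × 10^-3 mol
mass of H2C2O4 = 2.987 × 10^-3 × 90.03 = 0.2689 g

0.2689 g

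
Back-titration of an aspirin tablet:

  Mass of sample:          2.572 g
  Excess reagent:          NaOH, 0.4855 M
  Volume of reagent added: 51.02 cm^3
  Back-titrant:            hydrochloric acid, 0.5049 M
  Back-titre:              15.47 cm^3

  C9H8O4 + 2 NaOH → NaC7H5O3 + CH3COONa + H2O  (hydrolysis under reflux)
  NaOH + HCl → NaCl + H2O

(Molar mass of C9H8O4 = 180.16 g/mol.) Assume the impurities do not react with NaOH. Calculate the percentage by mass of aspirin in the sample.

59.40 %

n(NaOH) added = 0.05102 × 0.4855 = 0.02477 mol
n(HCl) used in back-titration = 0.01547 × 0.5049 = 7.811 × 10^-3 mol
n(NaOH) left over = 7.811 × 10^-3 mol (1:1 ratio)
n(NaOH) consumed by analyte = 0.02477 − 7.811 × 10^-3 = 0.01696 mol
From the 1:2 ratio, n(C9H8O4) = 1/2 × 0.01696 = 8.480 × 10^-3 mol
mass of C9H8O4 = 8.480 × 10^-3 × 180.16 = 1.528 g
% C9H8O4 = 1.528 / 2.572 × 100 = 59.40 %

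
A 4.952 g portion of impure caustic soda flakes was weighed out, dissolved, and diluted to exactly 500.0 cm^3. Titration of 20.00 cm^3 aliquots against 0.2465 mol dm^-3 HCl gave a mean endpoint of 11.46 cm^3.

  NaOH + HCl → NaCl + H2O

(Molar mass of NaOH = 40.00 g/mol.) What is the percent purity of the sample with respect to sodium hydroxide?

n(HCl) per titration = 0.01146 × 0.2465 = 2.825 × 10^-3 mol
n(NaOH) in each aliquot = 2.825 × 10^-3 mol (1:1 ratio)
n(NaOH) in the whole flask = 2.825 × 10^-3 × 500.0/20.00 = 0.07062 mol
mass of NaOH = 0.07062 × 40.00 = 2.825 g
% NaOH = 2.825 / 4.952 × 100 = 57.05 %

57.05 %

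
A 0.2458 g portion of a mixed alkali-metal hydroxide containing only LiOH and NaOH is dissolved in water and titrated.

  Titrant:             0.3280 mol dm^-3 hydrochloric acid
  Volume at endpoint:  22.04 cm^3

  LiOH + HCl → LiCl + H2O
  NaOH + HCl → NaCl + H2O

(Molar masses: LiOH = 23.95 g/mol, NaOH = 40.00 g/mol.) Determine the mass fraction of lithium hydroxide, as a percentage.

n(HCl) = 0.02204 × 0.3280 = 7.229 × 10^-3 mol
Let x = n(LiOH), y = n(NaOH).
Titrant: 1x + 1y = 7.229 × 10^-3;  mass: 23.95x + 40.00y = 0.2458
Solving, x = 2.702 × 10^-3 mol, y = 4.527 × 10^-3 mol
mass of LiOH = 2.702 × 10^-3 × 23.95 = 0.06471 g
% LiOH = 0.06471 / 0.2458 × 100 = 26.33 %

26.33 %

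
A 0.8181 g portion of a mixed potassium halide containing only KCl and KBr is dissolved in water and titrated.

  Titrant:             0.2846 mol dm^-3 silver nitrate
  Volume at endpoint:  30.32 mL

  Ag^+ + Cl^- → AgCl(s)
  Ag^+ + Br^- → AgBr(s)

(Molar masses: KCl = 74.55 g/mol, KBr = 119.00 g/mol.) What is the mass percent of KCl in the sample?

n(AgNO3) = 0.03032 × 0.2846 = 8.629 × 10^-3 mol
Let x = n(KCl), y = n(KBr).
Titrant: 1x + 1y = 8.629 × 10^-3;  mass: 74.55x + 119.00y = 0.8181
Solving, x = 4.697 × 10^-3 mol, y = 3.933 × 10^-3 mol
mass of KCl = 4.697 × 10^-3 × 74.55 = 0.3501 g
% KCl = 0.3501 / 0.8181 × 100 = 42.80 %

42.80 %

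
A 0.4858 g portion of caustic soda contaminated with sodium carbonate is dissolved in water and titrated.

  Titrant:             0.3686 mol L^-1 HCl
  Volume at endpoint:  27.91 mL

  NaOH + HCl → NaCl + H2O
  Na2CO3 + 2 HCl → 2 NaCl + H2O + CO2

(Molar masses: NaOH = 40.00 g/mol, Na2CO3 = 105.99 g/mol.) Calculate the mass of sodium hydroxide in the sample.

0.1828 g

n(HCl) = 0.02791 × 0.3686 = 0.01029 mol
Let x = n(NaOH), y = n(Na2CO3).
Titrant: 1x + 2y = 0.01029;  mass: 40.00x + 105.99y = 0.4858
Solving, x = 4.570 × 10^-3 mol, y = 2.859 × 10^-3 mol
mass of NaOH = 4.570 × 10^-3 × 40.00 = 0.1828 g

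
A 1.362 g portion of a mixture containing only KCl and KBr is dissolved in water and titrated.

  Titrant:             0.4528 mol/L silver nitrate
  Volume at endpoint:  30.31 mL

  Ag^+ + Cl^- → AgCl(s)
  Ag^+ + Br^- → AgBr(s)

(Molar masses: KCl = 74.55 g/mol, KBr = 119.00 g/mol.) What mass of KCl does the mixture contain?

n(AgNO3) = 0.03031 × 0.4528 = 0.01372 mol
Let x = n(KCl), y = n(KBr).
Titrant: 1x + 1y = 0.01372;  mass: 74.55x + 119.00y = 1.362
Solving, x = 6.101 × 10^-3 mol, y = 7.623 × 10^-3 mol
mass of KCl = 6.101 × 10^-3 × 74.55 = 0.4548 g

0.4548 g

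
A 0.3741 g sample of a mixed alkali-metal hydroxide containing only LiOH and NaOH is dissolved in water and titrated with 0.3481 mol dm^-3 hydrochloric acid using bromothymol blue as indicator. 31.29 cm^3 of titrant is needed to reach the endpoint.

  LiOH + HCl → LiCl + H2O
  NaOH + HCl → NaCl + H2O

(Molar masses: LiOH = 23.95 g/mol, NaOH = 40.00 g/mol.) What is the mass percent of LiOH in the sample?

24.56 %

n(HCl) = 0.03129 × 0.3481 = 0.01089 mol
Let x = n(LiOH), y = n(NaOH).
Titrant: 1x + 1y = 0.01089;  mass: 23.95x + 40.00y = 0.3741
Solving, x = 3.837 × 10^-3 mol, y = 7.055 × 10^-3 mol
mass of LiOH = 3.837 × 10^-3 × 23.95 = 0.09189 g
% LiOH = 0.09189 / 0.3741 × 100 = 24.56 %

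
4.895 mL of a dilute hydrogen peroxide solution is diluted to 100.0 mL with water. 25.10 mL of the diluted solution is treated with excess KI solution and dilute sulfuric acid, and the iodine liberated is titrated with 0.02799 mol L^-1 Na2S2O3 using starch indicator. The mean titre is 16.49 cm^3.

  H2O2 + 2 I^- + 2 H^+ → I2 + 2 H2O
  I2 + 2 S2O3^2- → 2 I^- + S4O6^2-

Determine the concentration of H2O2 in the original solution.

n(S2O3^2-) = 0.01649 × 0.02799 = 4.616 × 10^-4 mol
n(I2) = n(S2O3^2-)/2 = 2.308 × 10^-4 mol
n(H2O2) in the aliquot = 2.308 × 10^-4 mol (1:1 ratio)
[H2O2]_dilute = 2.308 × 10^-4 / 0.02510 = 0.009194 mol/L
[H2O2]_original = 0.009194 × 100.0/4.895 = 0.1878 mol/L

0.1878 mol/L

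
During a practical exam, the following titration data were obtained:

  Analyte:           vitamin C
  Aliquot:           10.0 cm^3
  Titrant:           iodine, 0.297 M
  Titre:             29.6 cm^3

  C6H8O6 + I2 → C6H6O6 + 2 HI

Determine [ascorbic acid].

n(I2) = 0.0296 L × 0.297 mol/L = 8.79 × 10^-3 mol
n(C6H8O6) = 8.79 × 10^-3 mol (1:1 mole ratio)
[C6H8O6] = 8.79 × 10^-3 mol / 0.0100 L = 0.879 mol/L

0.879 M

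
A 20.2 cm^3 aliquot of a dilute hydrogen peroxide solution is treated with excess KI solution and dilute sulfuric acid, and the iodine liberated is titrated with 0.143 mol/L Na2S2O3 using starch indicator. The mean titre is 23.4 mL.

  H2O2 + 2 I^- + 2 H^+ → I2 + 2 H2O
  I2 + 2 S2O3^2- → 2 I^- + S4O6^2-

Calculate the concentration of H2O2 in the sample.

0.0828 mol/L

n(S2O3^2-) = 0.0234 × 0.143 = 3.35 × 10^-3 mol
n(I2) = n(S2O3^2-)/2 = 1.67 × 10^-3 mol
n(H2O2) in the aliquot = 1.67 × 10^-3 mol (1:1 ratio)
[H2O2] = 1.67 × 10^-3 / 0.0202 = 0.0828 mol/L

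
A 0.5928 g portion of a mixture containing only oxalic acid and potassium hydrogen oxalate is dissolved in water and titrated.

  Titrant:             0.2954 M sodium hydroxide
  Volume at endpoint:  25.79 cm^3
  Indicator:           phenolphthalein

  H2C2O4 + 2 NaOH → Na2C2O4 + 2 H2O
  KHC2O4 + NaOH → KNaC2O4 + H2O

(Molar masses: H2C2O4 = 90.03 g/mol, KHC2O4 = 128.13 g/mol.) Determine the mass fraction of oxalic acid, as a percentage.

n(NaOH) = 0.02579 × 0.2954 = 7.618 × 10^-3 mol
Let x = n(H2C2O4), y = n(KHC2O4).
Titrant: 2x + 1y = 7.618 × 10^-3;  mass: 90.03x + 128.13y = 0.5928
Solving, x = 2.306 × 10^-3 mol, y = 3.006 × 10^-3 mol
mass of H2C2O4 = 2.306 × 10^-3 × 90.03 = 0.2076 g
% H2C2O4 = 0.2076 / 0.5928 × 100 = 35.02 %

35.02 %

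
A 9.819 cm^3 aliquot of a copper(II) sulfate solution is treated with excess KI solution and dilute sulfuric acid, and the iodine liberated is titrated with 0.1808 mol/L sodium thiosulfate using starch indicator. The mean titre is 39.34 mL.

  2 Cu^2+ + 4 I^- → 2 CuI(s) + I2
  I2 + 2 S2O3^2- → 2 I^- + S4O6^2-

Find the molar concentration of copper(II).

n(S2O3^2-) = 0.03934 × 0.1808 = 7.113 × 10^-3 mol
n(I2) = n(S2O3^2-)/2 = 3.556 × 10^-3 mol
From the 2:1 ratio, n(Cu2+) in the aliquot = 2/1 × 3.556 × 10^-3 = 7.113 × 10^-3 mol
[Cu2+] = 7.113 × 10^-3 / 0.009819 = 0.7244 mol/L

0.7244 mol/L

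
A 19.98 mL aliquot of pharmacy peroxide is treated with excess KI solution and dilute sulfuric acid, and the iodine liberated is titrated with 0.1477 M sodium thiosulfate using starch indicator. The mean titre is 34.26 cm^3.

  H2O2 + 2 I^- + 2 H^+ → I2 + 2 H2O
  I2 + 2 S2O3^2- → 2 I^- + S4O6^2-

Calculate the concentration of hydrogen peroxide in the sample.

0.1266 M

n(S2O3^2-) = 0.03426 × 0.1477 = 5.060 × 10^-3 mol
n(I2) = n(S2O3^2-)/2 = 2.530 × 10^-3 mol
n(H2O2) in the aliquot = 2.530 × 10^-3 mol (1:1 ratio)
[H2O2] = 2.530 × 10^-3 / 0.01998 = 0.1266 mol/L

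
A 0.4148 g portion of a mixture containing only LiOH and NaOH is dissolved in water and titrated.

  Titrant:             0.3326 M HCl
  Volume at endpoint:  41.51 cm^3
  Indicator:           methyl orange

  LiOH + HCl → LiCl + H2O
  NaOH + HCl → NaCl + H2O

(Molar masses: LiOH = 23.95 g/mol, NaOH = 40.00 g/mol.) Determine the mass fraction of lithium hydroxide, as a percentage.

49.45 %

n(HCl) = 0.04151 × 0.3326 = 0.01381 mol
Let x = n(LiOH), y = n(NaOH).
Titrant: 1x + 1y = 0.01381;  mass: 23.95x + 40.00y = 0.4148
Solving, x = 8.564 × 10^-3 mol, y = 5.242 × 10^-3 mol
mass of LiOH = 8.564 × 10^-3 × 23.95 = 0.2051 g
% LiOH = 0.2051 / 0.4148 × 100 = 49.45 %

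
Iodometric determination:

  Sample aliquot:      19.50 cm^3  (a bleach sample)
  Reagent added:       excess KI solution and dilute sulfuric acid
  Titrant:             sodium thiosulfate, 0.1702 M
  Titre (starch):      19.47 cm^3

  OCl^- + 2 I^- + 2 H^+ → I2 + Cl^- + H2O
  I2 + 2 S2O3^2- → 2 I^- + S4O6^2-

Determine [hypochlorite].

n(S2O3^2-) = 0.01947 × 0.1702 = 3.314 × 10^-3 mol
n(I2) = n(S2O3^2-)/2 = 1.657 × 10^-3 mol
n(OCl^-) in the aliquot = 1.657 × 10^-3 mol (1:1 ratio)
[OCl^-] = 1.657 × 10^-3 / 0.01950 = 0.08497 mol/L

0.08497 M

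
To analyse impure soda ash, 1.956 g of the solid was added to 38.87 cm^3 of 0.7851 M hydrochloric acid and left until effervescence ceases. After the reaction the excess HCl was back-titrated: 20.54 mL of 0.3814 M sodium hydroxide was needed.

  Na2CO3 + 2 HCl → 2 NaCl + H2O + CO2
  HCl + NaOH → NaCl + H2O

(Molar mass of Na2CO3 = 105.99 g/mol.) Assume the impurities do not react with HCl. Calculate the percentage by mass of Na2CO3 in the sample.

n(HCl) added = 0.03887 × 0.7851 = 0.03052 mol
n(NaOH) used in back-titration = 0.02054 × 0.3814 = 7.834 × 10^-3 mol
n(HCl) left over = 7.834 × 10^-3 mol (1:1 ratio)
n(HCl) consumed by analyte = 0.03052 − 7.834 × 10^-3 = 0.02268 mol
From the 1:2 ratio, n(Na2CO3) = 1/2 × 0.02268 = 0.01134 mol
mass of Na2CO3 = 0.01134 × 105.99 = 1.202 g
% Na2CO3 = 1.202 / 1.956 × 100 = 61.46 %

61.46 %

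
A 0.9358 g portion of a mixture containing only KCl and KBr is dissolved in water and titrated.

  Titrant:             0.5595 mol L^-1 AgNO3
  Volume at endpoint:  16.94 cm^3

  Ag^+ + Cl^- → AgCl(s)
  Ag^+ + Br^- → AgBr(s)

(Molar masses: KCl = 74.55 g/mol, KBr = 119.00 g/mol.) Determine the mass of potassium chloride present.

0.3221 g

n(AgNO3) = 0.01694 × 0.5595 = 9.478 × 10^-3 mol
Let x = n(KCl), y = n(KBr).
Titrant: 1x + 1y = 9.478 × 10^-3;  mass: 74.55x + 119.00y = 0.9358
Solving, x = 4.321 × 10^-3 mol, y = 5.157 × 10^-3 mol
mass of KCl = 4.321 × 10^-3 × 74.55 = 0.3221 g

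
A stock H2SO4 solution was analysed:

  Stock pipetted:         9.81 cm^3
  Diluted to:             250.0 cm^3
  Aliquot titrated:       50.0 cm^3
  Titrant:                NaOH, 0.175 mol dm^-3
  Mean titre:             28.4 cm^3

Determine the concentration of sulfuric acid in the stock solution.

1.27 mol/L

H2SO4 + 2 NaOH → Na2SO4 + 2 H2O
n(NaOH) = 0.0284 × 0.175 = 4.97 × 10^-3 mol
From the 1:2 ratio, n(H2SO4) in the aliquot = 1/2 × 4.97 × 10^-3 = 2.48 × 10^-3 mol
[H2SO4]_dilute = 2.48 × 10^-3 / 0.0500 = 0.0497 mol/L
Dilution factor = 250.0 / 9.81 = 25.48
[H2SO4]_stock = 0.0497 × 25.48 = 1.27 mol/L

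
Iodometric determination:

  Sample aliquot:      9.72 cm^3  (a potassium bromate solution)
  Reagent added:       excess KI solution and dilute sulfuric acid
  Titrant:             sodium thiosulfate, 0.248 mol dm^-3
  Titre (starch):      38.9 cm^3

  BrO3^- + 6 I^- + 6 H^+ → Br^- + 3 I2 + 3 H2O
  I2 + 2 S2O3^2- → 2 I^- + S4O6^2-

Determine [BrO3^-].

n(S2O3^2-) = 0.0389 × 0.248 = 9.65 × 10^-3 mol
n(I2) = n(S2O3^2-)/2 = 4.82 × 10^-3 mol
From the 1:3 ratio, n(BrO3^-) in the aliquot = 1/3 × 4.82 × 10^-3 = 1.61 × 10^-3 mol
[BrO3^-] = 1.61 × 10^-3 / 0.00972 = 0.165 mol/L

0.165 mol/L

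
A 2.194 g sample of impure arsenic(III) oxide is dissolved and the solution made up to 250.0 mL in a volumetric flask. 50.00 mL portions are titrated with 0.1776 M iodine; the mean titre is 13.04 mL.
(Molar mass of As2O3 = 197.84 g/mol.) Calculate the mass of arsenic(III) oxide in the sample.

As2O3 + 2 I2 + 2 H2O → As2O5 + 4 HI
n(I2) per titration = 0.01304 × 0.1776 = 2.316 × 10^-3 mol
From the 1:2 ratio, n(As2O3) in each aliquot = 1/2 × 2.316 × 10^-3 = 1.158 × 10^-3 mol
n(As2O3) in the whole flask = 1.158 × 10^-3 × 250.0/50.00 = 5.790 × 10^-3 mol
mass of As2O3 = 5.790 × 10^-3 × 197.84 = 1.145 g

1.145 g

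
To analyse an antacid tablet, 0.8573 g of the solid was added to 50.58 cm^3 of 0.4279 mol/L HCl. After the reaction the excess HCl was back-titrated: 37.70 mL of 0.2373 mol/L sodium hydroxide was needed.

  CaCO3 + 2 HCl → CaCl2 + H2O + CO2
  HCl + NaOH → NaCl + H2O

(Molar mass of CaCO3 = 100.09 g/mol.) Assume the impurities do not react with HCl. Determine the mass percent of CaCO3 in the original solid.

n(HCl) added = 0.05058 × 0.4279 = 0.02164 mol
n(NaOH) used in back-titration = 0.03770 × 0.2373 = 8.946 × 10^-3 mol
n(HCl) left over = 8.946 × 10^-3 mol (1:1 ratio)
n(HCl) consumed by analyte = 0.02164 − 8.946 × 10^-3 = 0.01270 mol
From the 1:2 ratio, n(CaCO3) = 1/2 × 0.01270 = 6.348 × 10^-3 mol
mass of CaCO3 = 6.348 × 10^-3 × 100.09 = 0.6354 g
% CaCO3 = 0.6354 / 0.8573 × 100 = 74.12 %

74.12 %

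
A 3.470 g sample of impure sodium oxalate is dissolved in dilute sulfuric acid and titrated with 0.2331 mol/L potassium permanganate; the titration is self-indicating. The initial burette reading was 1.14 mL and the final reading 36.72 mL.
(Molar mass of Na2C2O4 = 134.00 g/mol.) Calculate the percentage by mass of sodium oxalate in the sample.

80.07 %

2 MnO4^- + 5 C2O4^2- + 16 H^+ → 2 Mn^2+ + 10 CO2 + 8 H2O
n(KMnO4) = 0.03558 L × 0.2331 mol/L = 8.294 × 10^-3 mol
From the 5:2 ratio, n(Na2C2O4) = 5/2 × 8.294 × 10^-3 = 0.02073 mol
mass of Na2C2O4 = 0.02073 × 134.00 g/mol = 2.778 g
% Na2C2O4 = 2.778 / 3.470 × 100 = 80.07 %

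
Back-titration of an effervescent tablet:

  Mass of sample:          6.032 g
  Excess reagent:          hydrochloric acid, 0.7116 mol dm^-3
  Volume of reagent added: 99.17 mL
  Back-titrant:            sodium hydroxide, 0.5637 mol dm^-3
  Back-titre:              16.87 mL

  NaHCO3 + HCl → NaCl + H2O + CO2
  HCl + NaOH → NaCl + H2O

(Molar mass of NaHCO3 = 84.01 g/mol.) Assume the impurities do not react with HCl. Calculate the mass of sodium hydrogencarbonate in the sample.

5.130 g

n(HCl) added = 0.09917 × 0.7116 = 0.07057 mol
n(NaOH) used in back-titration = 0.01687 × 0.5637 = 9.510 × 10^-3 mol
n(HCl) left over = 9.510 × 10^-3 mol (1:1 ratio)
n(HCl) consumed by analyte = 0.07057 − 9.510 × 10^-3 = 0.06106 mol
n(NaHCO3) = 0.06106 mol (1:1 ratio)
mass of NaHCO3 = 0.06106 × 84.01 = 5.130 g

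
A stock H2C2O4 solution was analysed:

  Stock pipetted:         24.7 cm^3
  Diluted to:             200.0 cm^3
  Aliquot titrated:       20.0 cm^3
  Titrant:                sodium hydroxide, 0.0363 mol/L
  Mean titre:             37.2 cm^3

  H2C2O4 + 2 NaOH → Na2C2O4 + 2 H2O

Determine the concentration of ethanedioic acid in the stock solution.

0.273 mol/L

n(NaOH) = 0.0372 × 0.0363 = 1.35 × 10^-3 mol
From the 1:2 ratio, n(H2C2O4) in the aliquot = 1/2 × 1.35 × 10^-3 = 6.75 × 10^-4 mol
[H2C2O4]_dilute = 6.75 × 10^-4 / 0.0200 = 0.0338 mol/L
Dilution factor = 200.0 / 24.7 = 8.097
[H2C2O4]_stock = 0.0338 × 8.097 = 0.273 mol/L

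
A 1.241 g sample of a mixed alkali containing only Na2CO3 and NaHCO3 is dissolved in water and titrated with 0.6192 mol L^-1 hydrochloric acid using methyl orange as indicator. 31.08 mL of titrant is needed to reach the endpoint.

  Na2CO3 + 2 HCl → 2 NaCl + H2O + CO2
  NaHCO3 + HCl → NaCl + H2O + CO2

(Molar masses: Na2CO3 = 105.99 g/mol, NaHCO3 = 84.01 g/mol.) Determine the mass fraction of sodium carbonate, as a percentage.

51.74 %

n(HCl) = 0.03108 × 0.6192 = 0.01924 mol
Let x = n(Na2CO3), y = n(NaHCO3).
Titrant: 2x + 1y = 0.01924;  mass: 105.99x + 84.01y = 1.241
Solving, x = 6.058 × 10^-3 mol, y = 7.130 × 10^-3 mol
mass of Na2CO3 = 6.058 × 10^-3 × 105.99 = 0.6420 g
% Na2CO3 = 0.6420 / 1.241 × 100 = 51.74 %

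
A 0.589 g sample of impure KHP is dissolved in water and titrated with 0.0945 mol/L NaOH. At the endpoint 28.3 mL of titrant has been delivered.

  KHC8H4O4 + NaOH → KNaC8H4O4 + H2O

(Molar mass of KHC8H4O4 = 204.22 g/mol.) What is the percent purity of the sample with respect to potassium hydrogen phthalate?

n(NaOH) = 0.0283 L × 0.0945 mol/L = 2.67 × 10^-3 mol
n(KHC8H4O4) = 2.67 × 10^-3 mol (1:1 ratio)
mass of KHC8H4O4 = 2.67 × 10^-3 × 204.22 g/mol = 0.546 g
% KHC8H4O4 = 0.546 / 0.589 × 100 = 92.7 %

92.7 %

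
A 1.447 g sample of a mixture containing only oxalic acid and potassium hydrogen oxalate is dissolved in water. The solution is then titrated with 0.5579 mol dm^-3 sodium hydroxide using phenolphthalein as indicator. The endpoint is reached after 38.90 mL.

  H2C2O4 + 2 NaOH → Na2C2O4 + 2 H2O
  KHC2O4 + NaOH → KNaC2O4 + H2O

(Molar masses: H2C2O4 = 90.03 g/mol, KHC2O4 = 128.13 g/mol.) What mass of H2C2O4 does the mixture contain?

n(NaOH) = 0.03890 × 0.5579 = 0.02170 mol
Let x = n(H2C2O4), y = n(KHC2O4).
Titrant: 2x + 1y = 0.02170;  mass: 90.03x + 128.13y = 1.447
Solving, x = 8.023 × 10^-3 mol, y = 5.656 × 10^-3 mol
mass of H2C2O4 = 8.023 × 10^-3 × 90.03 = 0.7223 g

0.7223 g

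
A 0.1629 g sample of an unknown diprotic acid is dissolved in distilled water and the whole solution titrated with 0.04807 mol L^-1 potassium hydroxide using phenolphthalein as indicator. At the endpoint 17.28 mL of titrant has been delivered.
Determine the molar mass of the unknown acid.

392.2 g/mol

n(KOH) = 0.01728 L × 0.04807 mol/L = 8.306 × 10^-4 mol
From the 1:2 ratio, n(H2A) = 1/2 × 8.306 × 10^-4 = 4.153 × 10^-4 mol
M = m / n = 0.1629 g / 4.153 × 10^-4 mol = 392.2 g/mol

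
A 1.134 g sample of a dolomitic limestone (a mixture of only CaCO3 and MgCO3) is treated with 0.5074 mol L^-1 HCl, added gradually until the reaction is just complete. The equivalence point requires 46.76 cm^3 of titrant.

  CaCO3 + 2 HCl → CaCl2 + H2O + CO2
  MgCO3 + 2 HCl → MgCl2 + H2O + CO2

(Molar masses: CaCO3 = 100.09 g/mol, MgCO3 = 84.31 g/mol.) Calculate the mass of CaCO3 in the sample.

n(HCl) = 0.04676 × 0.5074 = 0.02373 mol
Let x = n(CaCO3), y = n(MgCO3).
Titrant: 2x + 2y = 0.02373;  mass: 100.09x + 84.31y = 1.134
Solving, x = 8.481 × 10^-3 mol, y = 3.382 × 10^-3 mol
mass of CaCO3 = 8.481 × 10^-3 × 100.09 = 0.8489 g

0.8489 g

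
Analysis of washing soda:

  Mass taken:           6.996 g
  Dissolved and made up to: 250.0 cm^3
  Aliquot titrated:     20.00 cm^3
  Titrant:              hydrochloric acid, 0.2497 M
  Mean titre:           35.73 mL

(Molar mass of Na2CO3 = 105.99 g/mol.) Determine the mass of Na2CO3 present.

Na2CO3 + 2 HCl → 2 NaCl + H2O + CO2
n(HCl) per titration = 0.03573 × 0.2497 = 8.922 × 10^-3 mol
From the 1:2 ratio, n(Na2CO3) in each aliquot = 1/2 × 8.922 × 10^-3 = 4.461 × 10^-3 mol
n(Na2CO3) in the whole flask = 4.461 × 10^-3 × 250.0/20.00 = 0.05576 mol
mass of Na2CO3 = 0.05576 × 105.99 = 5.910 g

5.910 g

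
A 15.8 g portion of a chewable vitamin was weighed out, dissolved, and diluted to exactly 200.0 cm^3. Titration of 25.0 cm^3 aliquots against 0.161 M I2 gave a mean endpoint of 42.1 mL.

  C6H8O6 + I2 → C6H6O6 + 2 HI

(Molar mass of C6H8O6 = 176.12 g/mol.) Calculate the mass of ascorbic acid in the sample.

9.55 g

n(I2) per titration = 0.0421 × 0.161 = 6.78 × 10^-3 mol
n(C6H8O6) in each aliquot = 6.78 × 10^-3 mol (1:1 ratio)
n(C6H8O6) in the whole flask = 6.78 × 10^-3 × 200.0/25.0 = 0.0542 mol
mass of C6H8O6 = 0.0542 × 176.12 = 9.55 g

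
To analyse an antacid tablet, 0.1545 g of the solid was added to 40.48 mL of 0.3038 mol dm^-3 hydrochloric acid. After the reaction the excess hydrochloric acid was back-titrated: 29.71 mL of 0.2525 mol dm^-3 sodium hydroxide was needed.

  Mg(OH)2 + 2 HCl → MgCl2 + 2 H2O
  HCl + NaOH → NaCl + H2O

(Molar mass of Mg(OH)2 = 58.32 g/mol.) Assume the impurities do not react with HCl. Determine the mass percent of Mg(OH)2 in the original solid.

90.52 %

n(HCl) added = 0.04048 × 0.3038 = 0.01230 mol
n(NaOH) used in back-titration = 0.02971 × 0.2525 = 7.502 × 10^-3 mol
n(HCl) left over = 7.502 × 10^-3 mol (1:1 ratio)
n(HCl) consumed by analyte = 0.01230 − 7.502 × 10^-3 = 4.796 × 10^-3 mol
From the 1:2 ratio, n(Mg(OH)2) = 1/2 × 4.796 × 10^-3 = 2.398 × 10^-3 mol
mass of Mg(OH)2 = 2.398 × 10^-3 × 58.32 = 0.1399 g
% Mg(OH)2 = 0.1399 / 0.1545 × 100 = 90.52 %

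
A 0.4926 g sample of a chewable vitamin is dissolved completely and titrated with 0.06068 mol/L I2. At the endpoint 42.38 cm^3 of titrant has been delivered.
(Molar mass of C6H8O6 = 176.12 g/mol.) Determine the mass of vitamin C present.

C6H8O6 + I2 → C6H6O6 + 2 HI
n(I2) = 0.04238 L × 0.06068 mol/L = 2.572 × 10^-3 mol
n(C6H8O6) = 2.572 × 10^-3 mol (1:1 ratio)
mass of C6H8O6 = 2.572 × 10^-3 × 176.12 g/mol = 0.4529 g

0.4529 g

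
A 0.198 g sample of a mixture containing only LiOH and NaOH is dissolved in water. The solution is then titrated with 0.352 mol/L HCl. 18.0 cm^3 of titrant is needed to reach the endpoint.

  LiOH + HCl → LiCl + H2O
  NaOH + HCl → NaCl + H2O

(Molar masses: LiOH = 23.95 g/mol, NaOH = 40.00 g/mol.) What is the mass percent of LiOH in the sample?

n(HCl) = 0.0180 × 0.352 = 6.34 × 10^-3 mol
Let x = n(LiOH), y = n(NaOH).
Titrant: 1x + 1y = 6.34 × 10^-3;  mass: 23.95x + 40.00y = 0.198
Solving, x = 3.45 × 10^-3 mol, y = 2.88 × 10^-3 mol
mass of LiOH = 3.45 × 10^-3 × 23.95 = 0.0827 g
% LiOH = 0.0827 / 0.198 × 100 = 41.8 %

41.8 %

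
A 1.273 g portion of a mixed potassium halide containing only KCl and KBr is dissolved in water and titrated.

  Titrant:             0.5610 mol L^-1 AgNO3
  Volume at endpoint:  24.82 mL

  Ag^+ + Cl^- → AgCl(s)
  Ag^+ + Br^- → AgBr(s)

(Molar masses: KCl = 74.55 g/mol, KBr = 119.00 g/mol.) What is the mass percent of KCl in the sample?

n(AgNO3) = 0.02482 × 0.5610 = 0.01392 mol
Let x = n(KCl), y = n(KBr).
Titrant: 1x + 1y = 0.01392;  mass: 74.55x + 119.00y = 1.273
Solving, x = 8.638 × 10^-3 mol, y = 5.286 × 10^-3 mol
mass of KCl = 8.638 × 10^-3 × 74.55 = 0.6440 g
% KCl = 0.6440 / 1.273 × 100 = 50.59 %

50.59 %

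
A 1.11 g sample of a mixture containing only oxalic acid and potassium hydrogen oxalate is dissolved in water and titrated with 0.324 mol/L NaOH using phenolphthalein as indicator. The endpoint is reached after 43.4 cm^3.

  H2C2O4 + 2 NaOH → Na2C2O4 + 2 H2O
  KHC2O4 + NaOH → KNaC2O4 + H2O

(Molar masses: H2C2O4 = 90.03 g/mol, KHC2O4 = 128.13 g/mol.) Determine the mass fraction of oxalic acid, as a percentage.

33.8 %

n(NaOH) = 0.0434 × 0.324 = 0.0141 mol
Let x = n(H2C2O4), y = n(KHC2O4).
Titrant: 2x + 1y = 0.0141;  mass: 90.03x + 128.13y = 1.11
Solving, x = 4.16 × 10^-3 mol, y = 5.74 × 10^-3 mol
mass of H2C2O4 = 4.16 × 10^-3 × 90.03 = 0.375 g
% H2C2O4 = 0.375 / 1.11 × 100 = 33.8 %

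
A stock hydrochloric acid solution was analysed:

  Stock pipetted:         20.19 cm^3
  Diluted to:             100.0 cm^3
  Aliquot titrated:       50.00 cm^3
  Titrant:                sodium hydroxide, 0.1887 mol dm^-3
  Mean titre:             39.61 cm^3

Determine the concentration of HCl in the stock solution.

0.7404 mol/L

HCl + NaOH → NaCl + H2O
n(NaOH) = 0.03961 × 0.1887 = 7.474 × 10^-3 mol
n(HCl) in the aliquot = 7.474 × 10^-3 mol (1:1 ratio)
[HCl]_dilute = 7.474 × 10^-3 / 0.05000 = 0.1495 mol/L
Dilution factor = 100.0 / 20.19 = 4.953
[HCl]_stock = 0.1495 × 4.953 = 0.7404 mol/L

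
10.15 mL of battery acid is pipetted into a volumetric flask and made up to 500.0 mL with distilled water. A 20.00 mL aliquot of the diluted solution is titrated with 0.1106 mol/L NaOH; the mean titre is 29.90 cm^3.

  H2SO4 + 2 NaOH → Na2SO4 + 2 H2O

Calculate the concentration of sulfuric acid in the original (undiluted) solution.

n(NaOH) = 0.02990 × 0.1106 = 3.307 × 10^-3 mol
From the 1:2 ratio, n(H2SO4) in the aliquot = 1/2 × 3.307 × 10^-3 = 1.653 × 10^-3 mol
[H2SO4]_dilute = 1.653 × 10^-3 / 0.02000 = 0.08267 mol/L
Dilution factor = 500.0 / 10.15 = 49.26
[H2SO4]_stock = 0.08267 × 49.26 = 4.073 mol/L

4.073 mol/L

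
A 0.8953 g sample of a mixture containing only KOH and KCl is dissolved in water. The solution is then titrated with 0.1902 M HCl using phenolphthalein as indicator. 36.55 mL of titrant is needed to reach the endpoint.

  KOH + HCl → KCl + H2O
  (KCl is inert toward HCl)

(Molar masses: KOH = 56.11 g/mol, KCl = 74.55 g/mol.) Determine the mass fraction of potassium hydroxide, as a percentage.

43.57 %

n(HCl) = 0.03655 × 0.1902 = 6.952 × 10^-3 mol
Let x = n(KOH), y = n(KCl).
Titrant: 1x = 6.952 × 10^-3;  mass: 56.11x + 74.55y = 0.8953
Solving, x = 6.952 × 10^-3 mol, y = 6.777 × 10^-3 mol
mass of KOH = 6.952 × 10^-3 × 56.11 = 0.3901 g
% KOH = 0.3901 / 0.8953 × 100 = 43.57 %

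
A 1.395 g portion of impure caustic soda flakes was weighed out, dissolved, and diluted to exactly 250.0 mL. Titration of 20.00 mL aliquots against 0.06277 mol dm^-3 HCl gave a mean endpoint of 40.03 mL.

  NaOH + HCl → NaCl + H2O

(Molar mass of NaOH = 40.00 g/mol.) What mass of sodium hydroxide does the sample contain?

n(HCl) per titration = 0.04003 × 0.06277 = 2.513 × 10^-3 mol
n(NaOH) in each aliquot = 2.513 × 10^-3 mol (1:1 ratio)
n(NaOH) in the whole flask = 2.513 × 10^-3 × 250.0/20.00 = 0.03141 mol
mass of NaOH = 0.03141 × 40.00 = 1.256 g

1.256 g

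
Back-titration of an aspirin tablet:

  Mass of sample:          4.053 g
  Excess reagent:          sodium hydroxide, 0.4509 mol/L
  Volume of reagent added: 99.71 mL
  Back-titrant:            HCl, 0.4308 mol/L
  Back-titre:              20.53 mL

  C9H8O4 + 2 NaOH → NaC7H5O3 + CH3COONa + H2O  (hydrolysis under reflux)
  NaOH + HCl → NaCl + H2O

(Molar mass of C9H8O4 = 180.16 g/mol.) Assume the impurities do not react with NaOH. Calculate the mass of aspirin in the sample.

3.253 g

n(NaOH) added = 0.09971 × 0.4509 = 0.04496 mol
n(HCl) used in back-titration = 0.02053 × 0.4308 = 8.844 × 10^-3 mol
n(NaOH) left over = 8.844 × 10^-3 mol (1:1 ratio)
n(NaOH) consumed by analyte = 0.04496 − 8.844 × 10^-3 = 0.03611 mol
From the 1:2 ratio, n(C9H8O4) = 1/2 × 0.03611 = 0.01806 mol
mass of C9H8O4 = 0.01806 × 180.16 = 3.253 g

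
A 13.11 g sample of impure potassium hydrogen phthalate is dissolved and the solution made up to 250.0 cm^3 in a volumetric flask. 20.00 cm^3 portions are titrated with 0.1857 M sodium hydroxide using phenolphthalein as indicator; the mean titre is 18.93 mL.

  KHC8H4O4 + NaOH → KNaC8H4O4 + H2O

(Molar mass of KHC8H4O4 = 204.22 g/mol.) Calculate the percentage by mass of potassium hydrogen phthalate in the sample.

68.45 %

n(NaOH) per titration = 0.01893 × 0.1857 = 3.515 × 10^-3 mol
n(KHC8H4O4) in each aliquot = 3.515 × 10^-3 mol (1:1 ratio)
n(KHC8H4O4) in the whole flask = 3.515 × 10^-3 × 250.0/20.00 = 0.04394 mol
mass of KHC8H4O4 = 0.04394 × 204.22 = 8.974 g
% KHC8H4O4 = 8.974 / 13.11 × 100 = 68.45 %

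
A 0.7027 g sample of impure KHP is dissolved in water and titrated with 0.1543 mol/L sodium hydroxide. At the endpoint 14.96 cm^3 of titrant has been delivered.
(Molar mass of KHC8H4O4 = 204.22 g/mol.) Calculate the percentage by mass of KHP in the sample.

KHC8H4O4 + NaOH → KNaC8H4O4 + H2O
n(NaOH) = 0.01496 L × 0.1543 mol/L = 2.308 × 10^-3 mol
n(KHC8H4O4) = 2.308 × 10^-3 mol (1:1 ratio)
mass of KHC8H4O4 = 2.308 × 10^-3 × 204.22 g/mol = 0.4714 g
% KHC8H4O4 = 0.4714 / 0.7027 × 100 = 67.09 %

67.09 %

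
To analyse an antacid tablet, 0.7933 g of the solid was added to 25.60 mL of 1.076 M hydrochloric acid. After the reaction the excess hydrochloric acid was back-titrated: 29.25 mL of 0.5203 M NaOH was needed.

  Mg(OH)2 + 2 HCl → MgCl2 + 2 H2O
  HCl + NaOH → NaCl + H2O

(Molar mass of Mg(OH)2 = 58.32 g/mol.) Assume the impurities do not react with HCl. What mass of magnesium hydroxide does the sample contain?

n(HCl) added = 0.02560 × 1.076 = 0.02755 mol
n(NaOH) used in back-titration = 0.02925 × 0.5203 = 0.01522 mol
n(HCl) left over = 0.01522 mol (1:1 ratio)
n(HCl) consumed by analyte = 0.02755 − 0.01522 = 0.01233 mol
From the 1:2 ratio, n(Mg(OH)2) = 1/2 × 0.01233 = 6.163 × 10^-3 mol
mass of Mg(OH)2 = 6.163 × 10^-3 × 58.32 = 0.3595 g

0.3595 g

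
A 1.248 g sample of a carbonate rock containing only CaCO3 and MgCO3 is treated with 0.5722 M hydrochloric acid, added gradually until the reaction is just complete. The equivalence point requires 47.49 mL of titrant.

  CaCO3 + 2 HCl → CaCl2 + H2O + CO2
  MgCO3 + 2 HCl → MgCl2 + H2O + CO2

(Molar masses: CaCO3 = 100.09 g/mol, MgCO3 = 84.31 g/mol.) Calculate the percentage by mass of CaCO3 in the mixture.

n(HCl) = 0.04749 × 0.5722 = 0.02717 mol
Let x = n(CaCO3), y = n(MgCO3).
Titrant: 2x + 2y = 0.02717;  mass: 100.09x + 84.31y = 1.248
Solving, x = 6.495 × 10^-3 mol, y = 7.092 × 10^-3 mol
mass of CaCO3 = 6.495 × 10^-3 × 100.09 = 0.6501 g
% CaCO3 = 0.6501 / 1.248 × 100 = 52.09 %

52.09 %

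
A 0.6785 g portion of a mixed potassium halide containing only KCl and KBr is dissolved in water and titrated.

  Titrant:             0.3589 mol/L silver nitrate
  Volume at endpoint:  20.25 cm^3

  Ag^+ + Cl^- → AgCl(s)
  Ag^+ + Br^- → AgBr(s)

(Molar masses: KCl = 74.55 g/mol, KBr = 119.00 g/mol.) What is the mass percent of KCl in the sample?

n(AgNO3) = 0.02025 × 0.3589 = 7.268 × 10^-3 mol
Let x = n(KCl), y = n(KBr).
Titrant: 1x + 1y = 7.268 × 10^-3;  mass: 74.55x + 119.00y = 0.6785
Solving, x = 4.193 × 10^-3 mol, y = 3.075 × 10^-3 mol
mass of KCl = 4.193 × 10^-3 × 74.55 = 0.3126 g
% KCl = 0.3126 / 0.6785 × 100 = 46.07 %

46.07 %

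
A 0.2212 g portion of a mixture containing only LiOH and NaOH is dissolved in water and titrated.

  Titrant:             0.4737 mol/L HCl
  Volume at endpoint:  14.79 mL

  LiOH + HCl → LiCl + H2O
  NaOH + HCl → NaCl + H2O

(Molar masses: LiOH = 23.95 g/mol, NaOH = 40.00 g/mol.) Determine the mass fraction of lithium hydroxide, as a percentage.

39.83 %

n(HCl) = 0.01479 × 0.4737 = 7.006 × 10^-3 mol
Let x = n(LiOH), y = n(NaOH).
Titrant: 1x + 1y = 7.006 × 10^-3;  mass: 23.95x + 40.00y = 0.2212
Solving, x = 3.679 × 10^-3 mol, y = 3.327 × 10^-3 mol
mass of LiOH = 3.679 × 10^-3 × 23.95 = 0.08810 g
% LiOH = 0.08810 / 0.2212 × 100 = 39.83 %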